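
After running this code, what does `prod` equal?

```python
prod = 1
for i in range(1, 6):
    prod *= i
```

Let's trace through this code step by step.

Initialize: prod = 1
Entering loop: for i in range(1, 6):

After execution: prod = 120
120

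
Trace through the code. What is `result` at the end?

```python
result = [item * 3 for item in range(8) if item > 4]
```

Let's trace through this code step by step.

Initialize: result = [item * 3 for item in range(8) if item > 4]

After execution: result = [15, 18, 21]
[15, 18, 21]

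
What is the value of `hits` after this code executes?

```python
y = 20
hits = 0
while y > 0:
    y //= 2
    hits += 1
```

Let's trace through this code step by step.

Initialize: y = 20
Initialize: hits = 0
Entering loop: while y > 0:

After execution: hits = 5
5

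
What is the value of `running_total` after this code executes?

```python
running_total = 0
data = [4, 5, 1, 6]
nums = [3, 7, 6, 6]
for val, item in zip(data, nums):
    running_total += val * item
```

Let's trace through this code step by step.

Initialize: running_total = 0
Initialize: data = [4, 5, 1, 6]
Initialize: nums = [3, 7, 6, 6]
Entering loop: for val, item in zip(data, nums):

After execution: running_total = 89
89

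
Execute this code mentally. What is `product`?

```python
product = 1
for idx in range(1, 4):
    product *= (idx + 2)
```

Let's trace through this code step by step.

Initialize: product = 1
Entering loop: for idx in range(1, 4):

After execution: product = 60
60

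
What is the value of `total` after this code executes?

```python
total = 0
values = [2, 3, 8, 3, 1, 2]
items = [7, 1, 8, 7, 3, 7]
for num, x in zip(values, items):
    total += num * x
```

Let's trace through this code step by step.

Initialize: total = 0
Initialize: values = [2, 3, 8, 3, 1, 2]
Initialize: items = [7, 1, 8, 7, 3, 7]
Entering loop: for num, x in zip(values, items):

After execution: total = 119
119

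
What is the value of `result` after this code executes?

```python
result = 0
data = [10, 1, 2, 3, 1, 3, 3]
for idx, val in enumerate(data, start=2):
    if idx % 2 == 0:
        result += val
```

Let's trace through this code step by step.

Initialize: result = 0
Initialize: data = [10, 1, 2, 3, 1, 3, 3]
Entering loop: for idx, val in enumerate(data, start=2):

After execution: result = 16
16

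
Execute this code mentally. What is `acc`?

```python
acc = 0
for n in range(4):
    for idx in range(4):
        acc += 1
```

Let's trace through this code step by step.

Initialize: acc = 0
Entering loop: for n in range(4):

After execution: acc = 16
16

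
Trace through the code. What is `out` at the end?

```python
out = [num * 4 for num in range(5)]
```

Let's trace through this code step by step.

Initialize: out = [num * 4 for num in range(5)]

After execution: out = [0, 4, 8, 12, 16]
[0, 4, 8, 12, 16]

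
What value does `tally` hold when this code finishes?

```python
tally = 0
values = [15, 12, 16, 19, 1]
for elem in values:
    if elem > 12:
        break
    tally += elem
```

Let's trace through this code step by step.

Initialize: tally = 0
Initialize: values = [15, 12, 16, 19, 1]
Entering loop: for elem in values:

After execution: tally = 0
0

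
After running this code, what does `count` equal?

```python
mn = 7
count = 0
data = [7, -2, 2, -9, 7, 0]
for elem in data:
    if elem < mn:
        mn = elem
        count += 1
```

Let's trace through this code step by step.

Initialize: mn = 7
Initialize: count = 0
Initialize: data = [7, -2, 2, -9, 7, 0]
Entering loop: for elem in data:

After execution: count = 2
2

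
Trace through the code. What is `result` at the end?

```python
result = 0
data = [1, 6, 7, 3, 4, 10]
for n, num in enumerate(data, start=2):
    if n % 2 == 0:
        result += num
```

Let's trace through this code step by step.

Initialize: result = 0
Initialize: data = [1, 6, 7, 3, 4, 10]
Entering loop: for n, num in enumerate(data, start=2):

After execution: result = 12
12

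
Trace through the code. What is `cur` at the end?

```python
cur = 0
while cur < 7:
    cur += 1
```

Let's trace through this code step by step.

Initialize: cur = 0
Entering loop: while cur < 7:

After execution: cur = 7
7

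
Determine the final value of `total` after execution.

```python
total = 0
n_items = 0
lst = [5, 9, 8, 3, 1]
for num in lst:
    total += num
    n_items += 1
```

Let's trace through this code step by step.

Initialize: total = 0
Initialize: n_items = 0
Initialize: lst = [5, 9, 8, 3, 1]
Entering loop: for num in lst:

After execution: total = 26
26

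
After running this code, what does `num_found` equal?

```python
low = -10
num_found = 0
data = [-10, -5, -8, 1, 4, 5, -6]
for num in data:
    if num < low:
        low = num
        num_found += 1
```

Let's trace through this code step by step.

Initialize: low = -10
Initialize: num_found = 0
Initialize: data = [-10, -5, -8, 1, 4, 5, -6]
Entering loop: for num in data:

After execution: num_found = 0
0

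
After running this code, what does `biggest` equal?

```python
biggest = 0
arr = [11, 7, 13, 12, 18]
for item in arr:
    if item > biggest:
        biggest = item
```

Let's trace through this code step by step.

Initialize: biggest = 0
Initialize: arr = [11, 7, 13, 12, 18]
Entering loop: for item in arr:

After execution: biggest = 18
18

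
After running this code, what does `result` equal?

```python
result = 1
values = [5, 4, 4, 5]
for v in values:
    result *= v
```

Let's trace through this code step by step.

Initialize: result = 1
Initialize: values = [5, 4, 4, 5]
Entering loop: for v in values:

After execution: result = 400
400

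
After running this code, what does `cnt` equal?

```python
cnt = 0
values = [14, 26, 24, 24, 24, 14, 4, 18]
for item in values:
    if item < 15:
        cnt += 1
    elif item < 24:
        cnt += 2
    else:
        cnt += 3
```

Let's trace through this code step by step.

Initialize: cnt = 0
Initialize: values = [14, 26, 24, 24, 24, 14, 4, 18]
Entering loop: for item in values:

After execution: cnt = 17
17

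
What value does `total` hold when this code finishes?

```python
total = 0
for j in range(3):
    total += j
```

Let's trace through this code step by step.

Initialize: total = 0
Entering loop: for j in range(3):

After execution: total = 3
3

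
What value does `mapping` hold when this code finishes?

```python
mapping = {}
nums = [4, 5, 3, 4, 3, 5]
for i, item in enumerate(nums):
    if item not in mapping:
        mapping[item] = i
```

Let's trace through this code step by step.

Initialize: mapping = {}
Initialize: nums = [4, 5, 3, 4, 3, 5]
Entering loop: for i, item in enumerate(nums):

After execution: mapping = {4: 0, 5: 1, 3: 2}
{4: 0, 5: 1, 3: 2}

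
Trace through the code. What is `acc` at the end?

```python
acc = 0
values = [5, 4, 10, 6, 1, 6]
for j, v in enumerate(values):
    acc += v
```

Let's trace through this code step by step.

Initialize: acc = 0
Initialize: values = [5, 4, 10, 6, 1, 6]
Entering loop: for j, v in enumerate(values):

After execution: acc = 32
32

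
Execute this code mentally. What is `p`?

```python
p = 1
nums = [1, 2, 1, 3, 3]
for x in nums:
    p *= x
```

Let's trace through this code step by step.

Initialize: p = 1
Initialize: nums = [1, 2, 1, 3, 3]
Entering loop: for x in nums:

After execution: p = 18
18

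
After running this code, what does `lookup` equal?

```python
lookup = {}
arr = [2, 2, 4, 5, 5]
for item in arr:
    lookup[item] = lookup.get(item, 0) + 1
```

Let's trace through this code step by step.

Initialize: lookup = {}
Initialize: arr = [2, 2, 4, 5, 5]
Entering loop: for item in arr:

After execution: lookup = {2: 2, 4: 1, 5: 2}
{2: 2, 4: 1, 5: 2}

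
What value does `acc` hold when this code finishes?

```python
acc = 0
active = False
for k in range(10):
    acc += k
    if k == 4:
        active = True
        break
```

Let's trace through this code step by step.

Initialize: acc = 0
Initialize: active = False
Entering loop: for k in range(10):

After execution: acc = 10
10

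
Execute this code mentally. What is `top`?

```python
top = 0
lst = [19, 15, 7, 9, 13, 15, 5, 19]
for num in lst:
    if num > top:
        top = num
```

Let's trace through this code step by step.

Initialize: top = 0
Initialize: lst = [19, 15, 7, 9, 13, 15, 5, 19]
Entering loop: for num in lst:

After execution: top = 19
19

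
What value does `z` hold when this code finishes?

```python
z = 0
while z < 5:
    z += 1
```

Let's trace through this code step by step.

Initialize: z = 0
Entering loop: while z < 5:

After execution: z = 5
5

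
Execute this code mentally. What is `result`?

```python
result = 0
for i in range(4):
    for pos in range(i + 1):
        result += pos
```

Let's trace through this code step by step.

Initialize: result = 0
Entering loop: for i in range(4):

After execution: result = 10
10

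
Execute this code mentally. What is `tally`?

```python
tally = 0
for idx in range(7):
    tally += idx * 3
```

Let's trace through this code step by step.

Initialize: tally = 0
Entering loop: for idx in range(7):

After execution: tally = 63
63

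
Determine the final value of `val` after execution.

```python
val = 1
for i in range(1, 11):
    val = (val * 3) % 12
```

Let's trace through this code step by step.

Initialize: val = 1
Entering loop: for i in range(1, 11):

After execution: val = 9
9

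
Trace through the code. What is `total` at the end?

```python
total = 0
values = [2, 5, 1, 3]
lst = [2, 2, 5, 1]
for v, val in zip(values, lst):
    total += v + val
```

Let's trace through this code step by step.

Initialize: total = 0
Initialize: values = [2, 5, 1, 3]
Initialize: lst = [2, 2, 5, 1]
Entering loop: for v, val in zip(values, lst):

After execution: total = 21
21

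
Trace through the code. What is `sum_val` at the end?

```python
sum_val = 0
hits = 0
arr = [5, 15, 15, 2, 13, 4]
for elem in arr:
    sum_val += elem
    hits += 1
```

Let's trace through this code step by step.

Initialize: sum_val = 0
Initialize: hits = 0
Initialize: arr = [5, 15, 15, 2, 13, 4]
Entering loop: for elem in arr:

After execution: sum_val = 54
54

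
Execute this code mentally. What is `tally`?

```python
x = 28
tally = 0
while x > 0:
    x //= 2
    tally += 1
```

Let's trace through this code step by step.

Initialize: x = 28
Initialize: tally = 0
Entering loop: while x > 0:

After execution: tally = 5
5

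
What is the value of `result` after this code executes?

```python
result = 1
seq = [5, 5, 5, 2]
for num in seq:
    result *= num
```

Let's trace through this code step by step.

Initialize: result = 1
Initialize: seq = [5, 5, 5, 2]
Entering loop: for num in seq:

After execution: result = 250
250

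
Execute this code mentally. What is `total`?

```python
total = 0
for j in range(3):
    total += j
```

Let's trace through this code step by step.

Initialize: total = 0
Entering loop: for j in range(3):

After execution: total = 3
3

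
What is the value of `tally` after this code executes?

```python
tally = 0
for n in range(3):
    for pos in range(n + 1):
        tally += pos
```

Let's trace through this code step by step.

Initialize: tally = 0
Entering loop: for n in range(3):

After execution: tally = 4
4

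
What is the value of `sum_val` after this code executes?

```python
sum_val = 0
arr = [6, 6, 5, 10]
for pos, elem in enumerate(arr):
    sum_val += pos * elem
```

Let's trace through this code step by step.

Initialize: sum_val = 0
Initialize: arr = [6, 6, 5, 10]
Entering loop: for pos, elem in enumerate(arr):

After execution: sum_val = 46
46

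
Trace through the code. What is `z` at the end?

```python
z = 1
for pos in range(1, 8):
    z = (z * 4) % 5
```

Let's trace through this code step by step.

Initialize: z = 1
Entering loop: for pos in range(1, 8):

After execution: z = 4
4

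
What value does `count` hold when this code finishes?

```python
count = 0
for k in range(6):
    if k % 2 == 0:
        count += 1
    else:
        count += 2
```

Let's trace through this code step by step.

Initialize: count = 0
Entering loop: for k in range(6):

After execution: count = 9
9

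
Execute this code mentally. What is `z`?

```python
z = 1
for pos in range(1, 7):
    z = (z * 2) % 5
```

Let's trace through this code step by step.

Initialize: z = 1
Entering loop: for pos in range(1, 7):

After execution: z = 4
4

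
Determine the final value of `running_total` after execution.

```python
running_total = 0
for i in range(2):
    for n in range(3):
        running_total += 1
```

Let's trace through this code step by step.

Initialize: running_total = 0
Entering loop: for i in range(2):

After execution: running_total = 6
6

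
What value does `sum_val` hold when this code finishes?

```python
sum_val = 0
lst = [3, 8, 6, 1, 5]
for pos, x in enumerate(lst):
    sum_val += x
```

Let's trace through this code step by step.

Initialize: sum_val = 0
Initialize: lst = [3, 8, 6, 1, 5]
Entering loop: for pos, x in enumerate(lst):

After execution: sum_val = 23
23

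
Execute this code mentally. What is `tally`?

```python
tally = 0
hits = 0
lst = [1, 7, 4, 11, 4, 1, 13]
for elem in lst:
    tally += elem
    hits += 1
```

Let's trace through this code step by step.

Initialize: tally = 0
Initialize: hits = 0
Initialize: lst = [1, 7, 4, 11, 4, 1, 13]
Entering loop: for elem in lst:

After execution: tally = 41
41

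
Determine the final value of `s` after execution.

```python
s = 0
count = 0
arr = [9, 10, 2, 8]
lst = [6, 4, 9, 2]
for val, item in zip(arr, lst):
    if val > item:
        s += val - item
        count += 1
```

Let's trace through this code step by step.

Initialize: s = 0
Initialize: count = 0
Initialize: arr = [9, 10, 2, 8]
Initialize: lst = [6, 4, 9, 2]
Entering loop: for val, item in zip(arr, lst):

After execution: s = 15
15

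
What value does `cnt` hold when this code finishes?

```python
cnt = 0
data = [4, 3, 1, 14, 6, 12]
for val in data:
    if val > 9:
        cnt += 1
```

Let's trace through this code step by step.

Initialize: cnt = 0
Initialize: data = [4, 3, 1, 14, 6, 12]
Entering loop: for val in data:

After execution: cnt = 2
2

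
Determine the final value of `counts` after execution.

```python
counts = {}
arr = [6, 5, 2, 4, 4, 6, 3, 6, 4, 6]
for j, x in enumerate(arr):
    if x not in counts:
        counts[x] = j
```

Let's trace through this code step by step.

Initialize: counts = {}
Initialize: arr = [6, 5, 2, 4, 4, 6, 3, 6, 4, 6]
Entering loop: for j, x in enumerate(arr):

After execution: counts = {6: 0, 5: 1, 2: 2, 4: 3, 3: 6}
{6: 0, 5: 1, 2: 2, 4: 3, 3: 6}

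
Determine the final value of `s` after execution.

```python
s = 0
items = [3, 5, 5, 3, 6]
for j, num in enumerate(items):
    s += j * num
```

Let's trace through this code step by step.

Initialize: s = 0
Initialize: items = [3, 5, 5, 3, 6]
Entering loop: for j, num in enumerate(items):

After execution: s = 48
48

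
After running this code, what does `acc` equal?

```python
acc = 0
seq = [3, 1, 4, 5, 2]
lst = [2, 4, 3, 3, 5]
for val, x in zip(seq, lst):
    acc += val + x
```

Let's trace through this code step by step.

Initialize: acc = 0
Initialize: seq = [3, 1, 4, 5, 2]
Initialize: lst = [2, 4, 3, 3, 5]
Entering loop: for val, x in zip(seq, lst):

After execution: acc = 32
32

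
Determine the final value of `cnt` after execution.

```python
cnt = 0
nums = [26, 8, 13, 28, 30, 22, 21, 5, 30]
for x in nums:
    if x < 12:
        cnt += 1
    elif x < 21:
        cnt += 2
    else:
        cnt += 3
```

Let's trace through this code step by step.

Initialize: cnt = 0
Initialize: nums = [26, 8, 13, 28, 30, 22, 21, 5, 30]
Entering loop: for x in nums:

After execution: cnt = 22
22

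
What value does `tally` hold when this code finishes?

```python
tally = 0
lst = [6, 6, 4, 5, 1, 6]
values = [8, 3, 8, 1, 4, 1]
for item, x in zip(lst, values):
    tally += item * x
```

Let's trace through this code step by step.

Initialize: tally = 0
Initialize: lst = [6, 6, 4, 5, 1, 6]
Initialize: values = [8, 3, 8, 1, 4, 1]
Entering loop: for item, x in zip(lst, values):

After execution: tally = 113
113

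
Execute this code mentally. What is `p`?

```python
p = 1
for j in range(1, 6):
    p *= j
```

Let's trace through this code step by step.

Initialize: p = 1
Entering loop: for j in range(1, 6):

After execution: p = 120
120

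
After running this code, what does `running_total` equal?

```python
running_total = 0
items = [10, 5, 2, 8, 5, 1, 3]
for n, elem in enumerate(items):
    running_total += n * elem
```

Let's trace through this code step by step.

Initialize: running_total = 0
Initialize: items = [10, 5, 2, 8, 5, 1, 3]
Entering loop: for n, elem in enumerate(items):

After execution: running_total = 76
76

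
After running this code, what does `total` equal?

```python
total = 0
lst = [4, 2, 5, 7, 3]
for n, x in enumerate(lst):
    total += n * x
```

Let's trace through this code step by step.

Initialize: total = 0
Initialize: lst = [4, 2, 5, 7, 3]
Entering loop: for n, x in enumerate(lst):

After execution: total = 45
45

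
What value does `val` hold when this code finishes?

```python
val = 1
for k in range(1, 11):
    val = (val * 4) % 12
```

Let's trace through this code step by step.

Initialize: val = 1
Entering loop: for k in range(1, 11):

After execution: val = 4
4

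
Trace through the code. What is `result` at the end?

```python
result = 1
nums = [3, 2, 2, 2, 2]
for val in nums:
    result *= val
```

Let's trace through this code step by step.

Initialize: result = 1
Initialize: nums = [3, 2, 2, 2, 2]
Entering loop: for val in nums:

After execution: result = 48
48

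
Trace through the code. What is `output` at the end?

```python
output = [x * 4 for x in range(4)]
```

Let's trace through this code step by step.

Initialize: output = [x * 4 for x in range(4)]

After execution: output = [0, 4, 8, 12]
[0, 4, 8, 12]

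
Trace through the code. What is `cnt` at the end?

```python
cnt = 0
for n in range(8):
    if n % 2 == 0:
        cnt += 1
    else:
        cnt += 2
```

Let's trace through this code step by step.

Initialize: cnt = 0
Entering loop: for n in range(8):

After execution: cnt = 12
12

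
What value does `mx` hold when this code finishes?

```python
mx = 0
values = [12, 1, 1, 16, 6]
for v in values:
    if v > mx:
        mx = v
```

Let's trace through this code step by step.

Initialize: mx = 0
Initialize: values = [12, 1, 1, 16, 6]
Entering loop: for v in values:

After execution: mx = 16
16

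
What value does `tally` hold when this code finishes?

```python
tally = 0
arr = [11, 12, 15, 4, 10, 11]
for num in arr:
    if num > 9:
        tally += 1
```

Let's trace through this code step by step.

Initialize: tally = 0
Initialize: arr = [11, 12, 15, 4, 10, 11]
Entering loop: for num in arr:

After execution: tally = 5
5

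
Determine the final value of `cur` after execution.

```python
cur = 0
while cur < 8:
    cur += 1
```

Let's trace through this code step by step.

Initialize: cur = 0
Entering loop: while cur < 8:

After execution: cur = 8
8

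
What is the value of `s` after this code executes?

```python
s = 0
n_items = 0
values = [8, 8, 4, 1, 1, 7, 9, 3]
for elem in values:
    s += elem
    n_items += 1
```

Let's trace through this code step by step.

Initialize: s = 0
Initialize: n_items = 0
Initialize: values = [8, 8, 4, 1, 1, 7, 9, 3]
Entering loop: for elem in values:

After execution: s = 41
41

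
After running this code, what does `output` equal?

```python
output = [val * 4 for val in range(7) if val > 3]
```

Let's trace through this code step by step.

Initialize: output = [val * 4 for val in range(7) if val > 3]

After execution: output = [16, 20, 24]
[16, 20, 24]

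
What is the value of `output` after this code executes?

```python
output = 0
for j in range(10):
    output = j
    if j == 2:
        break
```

Let's trace through this code step by step.

Initialize: output = 0
Entering loop: for j in range(10):

After execution: output = 2
2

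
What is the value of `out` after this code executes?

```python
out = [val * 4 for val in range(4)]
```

Let's trace through this code step by step.

Initialize: out = [val * 4 for val in range(4)]

After execution: out = [0, 4, 8, 12]
[0, 4, 8, 12]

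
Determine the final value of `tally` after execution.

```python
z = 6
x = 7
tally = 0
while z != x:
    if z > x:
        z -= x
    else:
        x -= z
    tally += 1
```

Let's trace through this code step by step.

Initialize: z = 6
Initialize: x = 7
Initialize: tally = 0
Entering loop: while z != x:

After execution: tally = 6
6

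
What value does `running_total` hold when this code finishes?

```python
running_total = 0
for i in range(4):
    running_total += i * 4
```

Let's trace through this code step by step.

Initialize: running_total = 0
Entering loop: for i in range(4):

After execution: running_total = 24
24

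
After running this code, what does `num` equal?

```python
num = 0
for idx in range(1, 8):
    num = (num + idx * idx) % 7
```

Let's trace through this code step by step.

Initialize: num = 0
Entering loop: for idx in range(1, 8):

After execution: num = 0
0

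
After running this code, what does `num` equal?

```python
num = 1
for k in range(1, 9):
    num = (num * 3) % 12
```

Let's trace through this code step by step.

Initialize: num = 1
Entering loop: for k in range(1, 9):

After execution: num = 9
9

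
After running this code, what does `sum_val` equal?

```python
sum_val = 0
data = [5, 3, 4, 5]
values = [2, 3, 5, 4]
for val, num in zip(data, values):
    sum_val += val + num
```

Let's trace through this code step by step.

Initialize: sum_val = 0
Initialize: data = [5, 3, 4, 5]
Initialize: values = [2, 3, 5, 4]
Entering loop: for val, num in zip(data, values):

After execution: sum_val = 31
31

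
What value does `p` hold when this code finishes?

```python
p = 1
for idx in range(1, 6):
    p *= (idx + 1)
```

Let's trace through this code step by step.

Initialize: p = 1
Entering loop: for idx in range(1, 6):

After execution: p = 720
720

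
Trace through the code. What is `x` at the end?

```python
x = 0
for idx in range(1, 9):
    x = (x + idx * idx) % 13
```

Let's trace through this code step by step.

Initialize: x = 0
Entering loop: for idx in range(1, 9):

After execution: x = 9
9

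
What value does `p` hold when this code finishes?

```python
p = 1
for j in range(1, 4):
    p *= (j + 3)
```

Let's trace through this code step by step.

Initialize: p = 1
Entering loop: for j in range(1, 4):

After execution: p = 120
120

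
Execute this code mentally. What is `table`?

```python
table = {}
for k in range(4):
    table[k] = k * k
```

Let's trace through this code step by step.

Initialize: table = {}
Entering loop: for k in range(4):

After execution: table = {0: 0, 1: 1, 2: 4, 3: 9}
{0: 0, 1: 1, 2: 4, 3: 9}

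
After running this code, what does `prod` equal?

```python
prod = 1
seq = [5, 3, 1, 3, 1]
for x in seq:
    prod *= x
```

Let's trace through this code step by step.

Initialize: prod = 1
Initialize: seq = [5, 3, 1, 3, 1]
Entering loop: for x in seq:

After execution: prod = 45
45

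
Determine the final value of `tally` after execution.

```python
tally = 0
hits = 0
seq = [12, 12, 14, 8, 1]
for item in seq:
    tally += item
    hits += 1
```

Let's trace through this code step by step.

Initialize: tally = 0
Initialize: hits = 0
Initialize: seq = [12, 12, 14, 8, 1]
Entering loop: for item in seq:

After execution: tally = 47
47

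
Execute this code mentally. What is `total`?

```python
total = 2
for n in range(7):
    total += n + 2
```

Let's trace through this code step by step.

Initialize: total = 2
Entering loop: for n in range(7):

After execution: total = 37
37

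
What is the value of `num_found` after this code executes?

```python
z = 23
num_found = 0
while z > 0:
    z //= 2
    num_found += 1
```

Let's trace through this code step by step.

Initialize: z = 23
Initialize: num_found = 0
Entering loop: while z > 0:

After execution: num_found = 5
5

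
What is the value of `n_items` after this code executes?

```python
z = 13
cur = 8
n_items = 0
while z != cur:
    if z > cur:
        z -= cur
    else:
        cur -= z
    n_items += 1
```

Let's trace through this code step by step.

Initialize: z = 13
Initialize: cur = 8
Initialize: n_items = 0
Entering loop: while z != cur:

After execution: n_items = 5
5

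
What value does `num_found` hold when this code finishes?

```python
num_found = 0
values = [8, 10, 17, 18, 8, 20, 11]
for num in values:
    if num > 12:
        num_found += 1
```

Let's trace through this code step by step.

Initialize: num_found = 0
Initialize: values = [8, 10, 17, 18, 8, 20, 11]
Entering loop: for num in values:

After execution: num_found = 3
3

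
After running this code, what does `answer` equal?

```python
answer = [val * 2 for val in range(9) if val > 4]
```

Let's trace through this code step by step.

Initialize: answer = [val * 2 for val in range(9) if val > 4]

After execution: answer = [10, 12, 14, 16]
[10, 12, 14, 16]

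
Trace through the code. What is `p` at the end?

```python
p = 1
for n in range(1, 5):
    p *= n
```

Let's trace through this code step by step.

Initialize: p = 1
Entering loop: for n in range(1, 5):

After execution: p = 24
24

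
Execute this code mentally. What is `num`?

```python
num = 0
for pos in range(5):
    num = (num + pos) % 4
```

Let's trace through this code step by step.

Initialize: num = 0
Entering loop: for pos in range(5):

After execution: num = 2
2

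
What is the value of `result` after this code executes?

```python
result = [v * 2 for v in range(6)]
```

Let's trace through this code step by step.

Initialize: result = [v * 2 for v in range(6)]

After execution: result = [0, 2, 4, 6, 8, 10]
[0, 2, 4, 6, 8, 10]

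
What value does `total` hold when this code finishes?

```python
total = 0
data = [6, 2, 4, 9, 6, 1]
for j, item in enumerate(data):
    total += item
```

Let's trace through this code step by step.

Initialize: total = 0
Initialize: data = [6, 2, 4, 9, 6, 1]
Entering loop: for j, item in enumerate(data):

After execution: total = 28
28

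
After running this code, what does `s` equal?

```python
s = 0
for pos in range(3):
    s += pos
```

Let's trace through this code step by step.

Initialize: s = 0
Entering loop: for pos in range(3):

After execution: s = 3
3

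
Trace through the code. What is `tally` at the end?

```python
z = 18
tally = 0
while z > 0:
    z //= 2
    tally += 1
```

Let's trace through this code step by step.

Initialize: z = 18
Initialize: tally = 0
Entering loop: while z > 0:

After execution: tally = 5
5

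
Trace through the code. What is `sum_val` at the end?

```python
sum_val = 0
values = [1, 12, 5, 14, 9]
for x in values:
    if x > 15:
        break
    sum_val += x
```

Let's trace through this code step by step.

Initialize: sum_val = 0
Initialize: values = [1, 12, 5, 14, 9]
Entering loop: for x in values:

After execution: sum_val = 41
41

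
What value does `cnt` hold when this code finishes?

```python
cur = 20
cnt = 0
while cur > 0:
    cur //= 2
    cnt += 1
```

Let's trace through this code step by step.

Initialize: cur = 20
Initialize: cnt = 0
Entering loop: while cur > 0:

After execution: cnt = 5
5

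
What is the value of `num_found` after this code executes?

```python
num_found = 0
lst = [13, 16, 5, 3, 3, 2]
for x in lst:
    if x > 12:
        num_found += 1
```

Let's trace through this code step by step.

Initialize: num_found = 0
Initialize: lst = [13, 16, 5, 3, 3, 2]
Entering loop: for x in lst:

After execution: num_found = 2
2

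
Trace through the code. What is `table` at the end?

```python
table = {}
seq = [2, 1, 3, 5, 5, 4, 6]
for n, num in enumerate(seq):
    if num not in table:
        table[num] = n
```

Let's trace through this code step by step.

Initialize: table = {}
Initialize: seq = [2, 1, 3, 5, 5, 4, 6]
Entering loop: for n, num in enumerate(seq):

After execution: table = {2: 0, 1: 1, 3: 2, 5: 3, 4: 5, 6: 6}
{2: 0, 1: 1, 3: 2, 5: 3, 4: 5, 6: 6}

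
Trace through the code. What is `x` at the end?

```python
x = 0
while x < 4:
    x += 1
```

Let's trace through this code step by step.

Initialize: x = 0
Entering loop: while x < 4:

After execution: x = 4
4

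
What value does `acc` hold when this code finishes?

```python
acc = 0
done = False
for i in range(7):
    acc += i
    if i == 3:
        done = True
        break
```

Let's trace through this code step by step.

Initialize: acc = 0
Initialize: done = False
Entering loop: for i in range(7):

After execution: acc = 6
6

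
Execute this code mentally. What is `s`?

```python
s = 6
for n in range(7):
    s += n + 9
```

Let's trace through this code step by step.

Initialize: s = 6
Entering loop: for n in range(7):

After execution: s = 90
90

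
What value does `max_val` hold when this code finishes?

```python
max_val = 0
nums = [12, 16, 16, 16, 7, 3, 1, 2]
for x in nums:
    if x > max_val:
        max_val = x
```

Let's trace through this code step by step.

Initialize: max_val = 0
Initialize: nums = [12, 16, 16, 16, 7, 3, 1, 2]
Entering loop: for x in nums:

After execution: max_val = 16
16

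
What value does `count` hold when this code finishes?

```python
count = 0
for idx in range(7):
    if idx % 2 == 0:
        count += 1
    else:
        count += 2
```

Let's trace through this code step by step.

Initialize: count = 0
Entering loop: for idx in range(7):

After execution: count = 10
10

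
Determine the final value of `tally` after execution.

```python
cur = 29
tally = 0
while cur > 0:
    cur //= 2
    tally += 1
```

Let's trace through this code step by step.

Initialize: cur = 29
Initialize: tally = 0
Entering loop: while cur > 0:

After execution: tally = 5
5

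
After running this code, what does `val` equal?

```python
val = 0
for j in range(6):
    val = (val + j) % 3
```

Let's trace through this code step by step.

Initialize: val = 0
Entering loop: for j in range(6):

After execution: val = 0
0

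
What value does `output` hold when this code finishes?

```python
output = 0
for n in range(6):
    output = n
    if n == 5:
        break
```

Let's trace through this code step by step.

Initialize: output = 0
Entering loop: for n in range(6):

After execution: output = 5
5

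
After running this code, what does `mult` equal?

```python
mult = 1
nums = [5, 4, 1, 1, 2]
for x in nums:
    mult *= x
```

Let's trace through this code step by step.

Initialize: mult = 1
Initialize: nums = [5, 4, 1, 1, 2]
Entering loop: for x in nums:

After execution: mult = 40
40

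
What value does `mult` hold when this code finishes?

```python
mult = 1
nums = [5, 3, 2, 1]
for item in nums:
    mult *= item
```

Let's trace through this code step by step.

Initialize: mult = 1
Initialize: nums = [5, 3, 2, 1]
Entering loop: for item in nums:

After execution: mult = 30
30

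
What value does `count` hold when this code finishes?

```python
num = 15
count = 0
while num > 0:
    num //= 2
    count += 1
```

Let's trace through this code step by step.

Initialize: num = 15
Initialize: count = 0
Entering loop: while num > 0:

After execution: count = 4
4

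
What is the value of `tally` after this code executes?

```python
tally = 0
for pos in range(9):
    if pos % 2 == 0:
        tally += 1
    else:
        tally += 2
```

Let's trace through this code step by step.

Initialize: tally = 0
Entering loop: for pos in range(9):

After execution: tally = 13
13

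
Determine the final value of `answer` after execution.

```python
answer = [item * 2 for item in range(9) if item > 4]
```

Let's trace through this code step by step.

Initialize: answer = [item * 2 for item in range(9) if item > 4]

After execution: answer = [10, 12, 14, 16]
[10, 12, 14, 16]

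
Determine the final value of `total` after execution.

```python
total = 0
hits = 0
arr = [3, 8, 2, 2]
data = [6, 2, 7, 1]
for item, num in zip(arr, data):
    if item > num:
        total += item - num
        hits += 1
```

Let's trace through this code step by step.

Initialize: total = 0
Initialize: hits = 0
Initialize: arr = [3, 8, 2, 2]
Initialize: data = [6, 2, 7, 1]
Entering loop: for item, num in zip(arr, data):

After execution: total = 7
7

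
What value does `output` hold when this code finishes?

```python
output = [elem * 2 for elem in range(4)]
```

Let's trace through this code step by step.

Initialize: output = [elem * 2 for elem in range(4)]

After execution: output = [0, 2, 4, 6]
[0, 2, 4, 6]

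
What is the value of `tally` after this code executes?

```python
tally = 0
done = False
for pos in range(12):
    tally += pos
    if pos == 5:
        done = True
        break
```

Let's trace through this code step by step.

Initialize: tally = 0
Initialize: done = False
Entering loop: for pos in range(12):

After execution: tally = 15
15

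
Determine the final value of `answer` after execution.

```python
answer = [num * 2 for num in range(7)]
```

Let's trace through this code step by step.

Initialize: answer = [num * 2 for num in range(7)]

After execution: answer = [0, 2, 4, 6, 8, 10, 12]
[0, 2, 4, 6, 8, 10, 12]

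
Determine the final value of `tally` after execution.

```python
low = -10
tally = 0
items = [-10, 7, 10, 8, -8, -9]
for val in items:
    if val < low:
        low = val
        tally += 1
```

Let's trace through this code step by step.

Initialize: low = -10
Initialize: tally = 0
Initialize: items = [-10, 7, 10, 8, -8, -9]
Entering loop: for val in items:

After execution: tally = 0
0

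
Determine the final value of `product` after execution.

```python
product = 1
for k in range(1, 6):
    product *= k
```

Let's trace through this code step by step.

Initialize: product = 1
Entering loop: for k in range(1, 6):

After execution: product = 120
120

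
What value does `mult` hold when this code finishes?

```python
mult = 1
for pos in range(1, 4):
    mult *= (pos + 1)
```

Let's trace through this code step by step.

Initialize: mult = 1
Entering loop: for pos in range(1, 4):

After execution: mult = 24
24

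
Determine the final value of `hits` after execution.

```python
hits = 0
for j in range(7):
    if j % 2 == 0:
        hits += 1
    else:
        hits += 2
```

Let's trace through this code step by step.

Initialize: hits = 0
Entering loop: for j in range(7):

After execution: hits = 10
10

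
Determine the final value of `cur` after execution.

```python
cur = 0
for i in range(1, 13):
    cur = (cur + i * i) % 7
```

Let's trace through this code step by step.

Initialize: cur = 0
Entering loop: for i in range(1, 13):

After execution: cur = 6
6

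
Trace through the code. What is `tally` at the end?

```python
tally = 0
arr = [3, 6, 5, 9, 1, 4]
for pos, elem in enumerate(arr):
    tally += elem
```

Let's trace through this code step by step.

Initialize: tally = 0
Initialize: arr = [3, 6, 5, 9, 1, 4]
Entering loop: for pos, elem in enumerate(arr):

After execution: tally = 28
28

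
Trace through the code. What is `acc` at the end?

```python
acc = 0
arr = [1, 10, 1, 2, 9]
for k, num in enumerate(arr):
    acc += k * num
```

Let's trace through this code step by step.

Initialize: acc = 0
Initialize: arr = [1, 10, 1, 2, 9]
Entering loop: for k, num in enumerate(arr):

After execution: acc = 54
54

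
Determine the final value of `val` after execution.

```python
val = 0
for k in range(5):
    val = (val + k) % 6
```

Let's trace through this code step by step.

Initialize: val = 0
Entering loop: for k in range(5):

After execution: val = 4
4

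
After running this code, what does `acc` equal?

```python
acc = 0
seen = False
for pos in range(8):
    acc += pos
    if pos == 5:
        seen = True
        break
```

Let's trace through this code step by step.

Initialize: acc = 0
Initialize: seen = False
Entering loop: for pos in range(8):

After execution: acc = 15
15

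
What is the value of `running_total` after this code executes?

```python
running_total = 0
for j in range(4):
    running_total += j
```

Let's trace through this code step by step.

Initialize: running_total = 0
Entering loop: for j in range(4):

After execution: running_total = 6
6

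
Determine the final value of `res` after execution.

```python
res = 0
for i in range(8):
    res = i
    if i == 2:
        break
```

Let's trace through this code step by step.

Initialize: res = 0
Entering loop: for i in range(8):

After execution: res = 2
2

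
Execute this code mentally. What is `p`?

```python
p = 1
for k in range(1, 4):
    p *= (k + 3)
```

Let's trace through this code step by step.

Initialize: p = 1
Entering loop: for k in range(1, 4):

After execution: p = 120
120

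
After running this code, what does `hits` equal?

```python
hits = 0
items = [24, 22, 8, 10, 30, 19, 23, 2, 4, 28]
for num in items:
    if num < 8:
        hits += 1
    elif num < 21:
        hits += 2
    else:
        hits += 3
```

Let's trace through this code step by step.

Initialize: hits = 0
Initialize: items = [24, 22, 8, 10, 30, 19, 23, 2, 4, 28]
Entering loop: for num in items:

After execution: hits = 23
23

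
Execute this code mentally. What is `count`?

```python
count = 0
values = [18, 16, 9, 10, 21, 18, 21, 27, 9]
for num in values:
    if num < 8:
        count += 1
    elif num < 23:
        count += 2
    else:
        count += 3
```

Let's trace through this code step by step.

Initialize: count = 0
Initialize: values = [18, 16, 9, 10, 21, 18, 21, 27, 9]
Entering loop: for num in values:

After execution: count = 19
19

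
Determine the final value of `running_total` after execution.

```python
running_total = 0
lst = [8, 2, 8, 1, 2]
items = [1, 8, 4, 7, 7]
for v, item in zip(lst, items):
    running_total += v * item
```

Let's trace through this code step by step.

Initialize: running_total = 0
Initialize: lst = [8, 2, 8, 1, 2]
Initialize: items = [1, 8, 4, 7, 7]
Entering loop: for v, item in zip(lst, items):

After execution: running_total = 77
77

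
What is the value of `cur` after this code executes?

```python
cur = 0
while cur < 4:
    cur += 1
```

Let's trace through this code step by step.

Initialize: cur = 0
Entering loop: while cur < 4:

After execution: cur = 4
4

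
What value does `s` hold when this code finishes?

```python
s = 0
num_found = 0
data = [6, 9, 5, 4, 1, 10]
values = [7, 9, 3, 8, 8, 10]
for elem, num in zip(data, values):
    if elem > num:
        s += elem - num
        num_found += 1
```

Let's trace through this code step by step.

Initialize: s = 0
Initialize: num_found = 0
Initialize: data = [6, 9, 5, 4, 1, 10]
Initialize: values = [7, 9, 3, 8, 8, 10]
Entering loop: for elem, num in zip(data, values):

After execution: s = 2
2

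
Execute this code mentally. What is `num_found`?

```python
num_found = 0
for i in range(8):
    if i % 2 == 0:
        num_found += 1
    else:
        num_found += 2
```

Let's trace through this code step by step.

Initialize: num_found = 0
Entering loop: for i in range(8):

After execution: num_found = 12
12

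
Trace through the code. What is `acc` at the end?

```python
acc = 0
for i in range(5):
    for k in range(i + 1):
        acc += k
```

Let's trace through this code step by step.

Initialize: acc = 0
Entering loop: for i in range(5):

After execution: acc = 20
20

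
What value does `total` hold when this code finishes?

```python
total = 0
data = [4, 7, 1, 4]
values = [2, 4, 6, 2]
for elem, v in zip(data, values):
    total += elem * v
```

Let's trace through this code step by step.

Initialize: total = 0
Initialize: data = [4, 7, 1, 4]
Initialize: values = [2, 4, 6, 2]
Entering loop: for elem, v in zip(data, values):

After execution: total = 50
50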